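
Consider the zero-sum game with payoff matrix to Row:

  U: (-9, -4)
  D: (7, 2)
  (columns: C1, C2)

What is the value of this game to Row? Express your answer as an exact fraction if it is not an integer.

Row minima: U → -9, D → 2; maximin = 2.
Column maxima: C1 → 7, C2 → 2; minimax = 2.
Since maximin = minimax = 2, there is a saddle point and the value is 2.

2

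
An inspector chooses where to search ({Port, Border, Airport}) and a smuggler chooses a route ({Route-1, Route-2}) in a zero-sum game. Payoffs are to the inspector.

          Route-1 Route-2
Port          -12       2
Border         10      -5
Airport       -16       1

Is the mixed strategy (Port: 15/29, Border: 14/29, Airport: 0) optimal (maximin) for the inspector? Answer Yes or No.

Against Route-1 this mix gives (15/29)·(-12) + (14/29)·10 = -40/29.
Against Route-2 this mix gives (15/29)·2 + (14/29)·(-5) = -40/29.
All of the smuggler's active replies (Route-1, Route-2) yield -40/29, and no column does worse for the inspector. The mix makes the smuggler indifferent and guarantees -40/29, so it is optimal.

Yes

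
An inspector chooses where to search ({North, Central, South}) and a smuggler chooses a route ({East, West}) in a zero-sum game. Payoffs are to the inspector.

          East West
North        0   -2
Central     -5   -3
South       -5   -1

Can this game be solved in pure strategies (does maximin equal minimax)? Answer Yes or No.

No

Row minima: North → -2, Central → -5, South → -5; maximin = -2.
Column maxima: East → 0, West → -1; minimax = -1.
-2 ≠ -1, so no pure-strategy equilibrium exists.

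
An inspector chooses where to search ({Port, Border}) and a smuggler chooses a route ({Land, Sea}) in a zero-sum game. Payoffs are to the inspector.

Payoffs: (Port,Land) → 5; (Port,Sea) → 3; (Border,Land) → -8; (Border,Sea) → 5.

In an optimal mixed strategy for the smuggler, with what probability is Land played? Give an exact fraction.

Row minima: Port → 3, Border → -8; maximin = 3.
Column maxima: Land → 5, Sea → 5; minimax = 5.
3 ≠ 5, so there is no saddle point; optimal play is mixed.
Let the inspector play Port with probability p. Expected payoff against Land: 5p + (-8)(1−p) = 13p − 8; against Sea: 3p + 5(1−p) = −2p + 5.
Setting these equal: 13p − 8 = −2p + 5 ⇒ 15p = 13 ⇒ p = 13/15, and the value is (13)·(13/15) − 8 = 49/15.
For the smuggler: with q = P(Land), equating Port's and Border's payoffs gives 2q + 3 = −13q + 5 ⇒ q = 2/15.

2/15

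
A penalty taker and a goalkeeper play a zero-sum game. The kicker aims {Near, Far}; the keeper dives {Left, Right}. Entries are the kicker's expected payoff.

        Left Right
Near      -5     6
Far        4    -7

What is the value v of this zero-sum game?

-1/2

Row minima: Near → -5, Far → -7; maximin = -5.
Column maxima: Left → 4, Right → 6; minimax = 4.
-5 ≠ 4, so there is no saddle point; optimal play is mixed.
Let the kicker play Near with probability p. Expected payoff against Left: (-5)p + 4(1−p) = −9p + 4; against Right: 6p + (-7)(1−p) = 13p − 7.
Setting these equal: −9p + 4 = 13p − 7 ⇒ −22p = -11 ⇒ p = 1/2, and the value is (-9)·(1/2) + 4 = -1/2.
For the keeper: with q = P(Left), equating Near's and Far's payoffs gives −11q + 6 = 11q − 7 ⇒ q = 13/22.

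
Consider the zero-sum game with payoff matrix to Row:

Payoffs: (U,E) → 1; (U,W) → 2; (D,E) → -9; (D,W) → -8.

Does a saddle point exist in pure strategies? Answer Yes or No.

Yes

Row minima: U → 1, D → -9; maximin = 1.
Column maxima: E → 1, W → 2; minimax = 1.
maximin = minimax = 1, so a saddle point exists.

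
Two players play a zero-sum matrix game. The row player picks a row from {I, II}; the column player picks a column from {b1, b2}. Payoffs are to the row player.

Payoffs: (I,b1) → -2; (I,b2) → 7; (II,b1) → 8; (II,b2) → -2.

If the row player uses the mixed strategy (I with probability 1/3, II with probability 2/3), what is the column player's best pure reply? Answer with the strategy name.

If the column player plays b1, the row player's expected payoff is (1/3)·(-2) + (2/3)·8 = 14/3.
If the column player plays b2, the row player's expected payoff is (1/3)·7 + (2/3)·(-2) = 1.
The column player minimizes the row player's payoff; the smallest is 1, so the best response is b2.

b2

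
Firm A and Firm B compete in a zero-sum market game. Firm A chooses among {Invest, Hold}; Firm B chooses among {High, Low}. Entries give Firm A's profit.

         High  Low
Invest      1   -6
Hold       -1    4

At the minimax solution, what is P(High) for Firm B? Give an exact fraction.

5/6

Row minima: Invest → -6, Hold → -1; maximin = -1.
Column maxima: High → 1, Low → 4; minimax = 1.
-1 ≠ 1, so there is no saddle point; optimal play is mixed.
Let Firm A play Invest with probability p. Expected payoff against High: 1p + (-1)(1−p) = 2p − 1; against Low: (-6)p + 4(1−p) = −10p + 4.
Setting these equal: 2p − 1 = −10p + 4 ⇒ 12p = 5 ⇒ p = 5/12, and the value is (2)·(5/12) − 1 = -1/6.
For Firm B: with q = P(High), equating Invest's and Hold's payoffs gives 7q − 6 = −5q + 4 ⇒ q = 5/6.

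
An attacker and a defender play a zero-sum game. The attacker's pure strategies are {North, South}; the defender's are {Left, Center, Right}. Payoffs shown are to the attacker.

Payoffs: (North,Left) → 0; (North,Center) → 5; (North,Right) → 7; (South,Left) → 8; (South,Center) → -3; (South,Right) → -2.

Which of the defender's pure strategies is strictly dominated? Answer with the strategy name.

Right

Center holds the attacker's payoff strictly below Right in every row: 5 < 7, -3 < -2.
So Right is strictly dominated for the defender.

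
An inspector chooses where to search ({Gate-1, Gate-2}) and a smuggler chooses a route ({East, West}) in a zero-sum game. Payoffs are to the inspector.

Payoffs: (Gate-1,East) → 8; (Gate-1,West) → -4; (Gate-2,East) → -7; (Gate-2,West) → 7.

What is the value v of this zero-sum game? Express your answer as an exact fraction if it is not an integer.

Row minima: Gate-1 → -4, Gate-2 → -7; maximin = -4.
Column maxima: East → 8, West → 7; minimax = 7.
-4 ≠ 7, so there is no saddle point; optimal play is mixed.
Let the inspector play Gate-1 with probability p. Expected payoff against East: 8p + (-7)(1−p) = 15p − 7; against West: (-4)p + 7(1−p) = −11p + 7.
Setting these equal: 15p − 7 = −11p + 7 ⇒ 26p = 14 ⇒ p = 7/13, and the value is (15)·(7/13) − 7 = 14/13.
For the smuggler: with q = P(East), equating Gate-1's and Gate-2's payoffs gives 12q − 4 = −14q + 7 ⇒ q = 11/26.

14/13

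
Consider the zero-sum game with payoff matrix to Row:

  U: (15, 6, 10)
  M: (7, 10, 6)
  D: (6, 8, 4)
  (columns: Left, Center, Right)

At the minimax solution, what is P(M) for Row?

Row minima: U → 6, M → 6, D → 4; maximin = 6.
Column maxima: Left → 15, Center → 10, Right → 10; minimax = 10.
6 ≠ 10, so there is no saddle point; optimal play is mixed.
D is strictly dominated by M, so Row never plays it.
Left is strictly dominated by Right (it gives Row strictly more in every row), so Column never plays it.
On the remaining 2×2 (U, M vs Center, Right):
Let Row play U with probability p. Expected payoff against Center: 6p + 10(1−p) = −4p + 10; against Right: 10p + 6(1−p) = 4p + 6.
Setting these equal: −4p + 10 = 4p + 6 ⇒ −8p = -4 ⇒ p = 1/2, and the value is (-4)·(1/2) + 10 = 8.
For Column: with q = P(Center), equating U's and M's payoffs gives −4q + 10 = 4q + 6 ⇒ q = 1/2.

1/2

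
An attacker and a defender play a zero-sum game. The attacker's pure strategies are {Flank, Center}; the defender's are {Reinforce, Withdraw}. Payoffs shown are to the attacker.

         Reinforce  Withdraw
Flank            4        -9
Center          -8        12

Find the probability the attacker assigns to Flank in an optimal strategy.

Row minima: Flank → -9, Center → -8; maximin = -8.
Column maxima: Reinforce → 4, Withdraw → 12; minimax = 4.
-8 ≠ 4, so there is no saddle point; optimal play is mixed.
Let the attacker play Flank with probability p. Expected payoff against Reinforce: 4p + (-8)(1−p) = 12p − 8; against Withdraw: (-9)p + 12(1−p) = −21p + 12.
Setting these equal: 12p − 8 = −21p + 12 ⇒ 33p = 20 ⇒ p = 20/33, and the value is (12)·(20/33) − 8 = -8/11.
For the defender: with q = P(Reinforce), equating Flank's and Center's payoffs gives 13q − 9 = −20q + 12 ⇒ q = 7/11.

20/33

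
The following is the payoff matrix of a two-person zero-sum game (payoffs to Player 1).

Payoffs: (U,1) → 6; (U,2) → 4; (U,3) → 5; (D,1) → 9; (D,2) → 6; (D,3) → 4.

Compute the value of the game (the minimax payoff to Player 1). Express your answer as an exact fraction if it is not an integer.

Row minima: U → 4, D → 4; maximin = 4.
Column maxima: 1 → 9, 2 → 6, 3 → 5; minimax = 5.
4 ≠ 5, so there is no saddle point; optimal play is mixed.
1 is strictly dominated by 2 (it gives Player 1 strictly more in every row), so Player 2 never plays it.
On the remaining 2×2 (U, D vs 2, 3):
Let Player 1 play U with probability p. Expected payoff against 2: 4p + 6(1−p) = −2p + 6; against 3: 5p + 4(1−p) = p + 4.
Setting these equal: −2p + 6 = p + 4 ⇒ −3p = -2 ⇒ p = 2/3, and the value is (-2)·(2/3) + 6 = 14/3.
For Player 2: with q = P(2), equating U's and D's payoffs gives −q + 5 = 2q + 4 ⇒ q = 1/3.

14/3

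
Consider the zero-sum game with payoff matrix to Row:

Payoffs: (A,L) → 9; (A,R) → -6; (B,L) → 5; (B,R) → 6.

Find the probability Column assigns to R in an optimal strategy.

Row minima: A → -6, B → 5; maximin = 5.
Column maxima: L → 9, R → 6; minimax = 6.
5 ≠ 6, so there is no saddle point; optimal play is mixed.
Let Row play A with probability p. Expected payoff against L: 9p + 5(1−p) = 4p + 5; against R: (-6)p + 6(1−p) = −12p + 6.
Setting these equal: 4p + 5 = −12p + 6 ⇒ 16p = 1 ⇒ p = 1/16, and the value is (4)·(1/16) + 5 = 21/4.
For Column: with q = P(L), equating A's and B's payoffs gives 15q − 6 = −q + 6 ⇒ q = 3/4.

1/4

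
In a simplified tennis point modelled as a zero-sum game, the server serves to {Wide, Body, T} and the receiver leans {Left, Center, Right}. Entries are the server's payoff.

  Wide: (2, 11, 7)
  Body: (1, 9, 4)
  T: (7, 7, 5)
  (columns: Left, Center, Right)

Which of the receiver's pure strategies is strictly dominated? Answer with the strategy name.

Center

Right holds the server's payoff strictly below Center in every row: 7 < 11, 4 < 9, 5 < 7.
So Center is strictly dominated for the receiver.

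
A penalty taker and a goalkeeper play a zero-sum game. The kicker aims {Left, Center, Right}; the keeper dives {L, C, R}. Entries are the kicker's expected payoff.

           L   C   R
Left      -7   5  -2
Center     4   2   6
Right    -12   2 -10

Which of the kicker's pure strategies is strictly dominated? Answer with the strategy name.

Left gives a strictly higher payoff than Right against every column: -7 > -12, 5 > 2, -2 > -10.
So Right is strictly dominated and the kicker never plays it.

Right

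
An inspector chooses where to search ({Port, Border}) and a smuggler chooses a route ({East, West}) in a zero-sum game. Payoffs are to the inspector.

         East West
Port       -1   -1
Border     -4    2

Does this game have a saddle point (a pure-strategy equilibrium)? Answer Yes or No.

Row minima: Port → -1, Border → -4; maximin = -1.
Column maxima: East → -1, West → 2; minimax = -1.
maximin = minimax = -1, so a saddle point exists.

Yes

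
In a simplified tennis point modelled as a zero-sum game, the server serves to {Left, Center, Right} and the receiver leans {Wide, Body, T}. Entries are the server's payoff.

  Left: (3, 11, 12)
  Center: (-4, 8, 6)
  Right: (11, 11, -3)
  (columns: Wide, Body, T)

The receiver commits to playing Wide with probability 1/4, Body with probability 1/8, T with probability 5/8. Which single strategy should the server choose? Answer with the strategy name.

Left

Expected payoff of Left: (1/4)·3 + (1/8)·11 + (5/8)·12 = 77/8.
Expected payoff of Center: (1/4)·(-4) + (1/8)·8 + (5/8)·6 = 15/4.
Expected payoff of Right: (1/4)·11 + (1/8)·11 + (5/8)·(-3) = 9/4.
The largest is 77/8, so the server's best response is Left.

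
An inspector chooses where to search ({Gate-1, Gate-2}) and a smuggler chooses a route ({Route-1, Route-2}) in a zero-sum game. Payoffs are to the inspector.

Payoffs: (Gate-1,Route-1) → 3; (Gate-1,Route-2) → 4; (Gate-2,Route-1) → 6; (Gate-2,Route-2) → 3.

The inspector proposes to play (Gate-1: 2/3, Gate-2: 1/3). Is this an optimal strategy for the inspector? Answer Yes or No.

No

Against Route-1 this mix gives (2/3)·3 + (1/3)·6 = 4.
Against Route-2 this mix gives (2/3)·4 + (1/3)·3 = 11/3.
The smuggler will play Route-2, holding the inspector to 11/3. Shifting weight toward the row that does better against Route-2 would raise this floor (the equalizing mix achieves 15/4 against both Route-2 and Route-1), so the proposed strategy is not optimal.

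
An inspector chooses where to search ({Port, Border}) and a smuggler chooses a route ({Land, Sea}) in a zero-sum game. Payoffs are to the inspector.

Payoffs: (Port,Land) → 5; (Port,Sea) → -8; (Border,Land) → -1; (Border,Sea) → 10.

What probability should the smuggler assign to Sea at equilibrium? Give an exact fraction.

1/4

Row minima: Port → -8, Border → -1; maximin = -1.
Column maxima: Land → 5, Sea → 10; minimax = 5.
-1 ≠ 5, so there is no saddle point; optimal play is mixed.
Let the inspector play Port with probability p. Expected payoff against Land: 5p + (-1)(1−p) = 6p − 1; against Sea: (-8)p + 10(1−p) = −18p + 10.
Setting these equal: 6p − 1 = −18p + 10 ⇒ 24p = 11 ⇒ p = 11/24, and the value is (6)·(11/24) − 1 = 7/4.
For the smuggler: with q = P(Land), equating Port's and Border's payoffs gives 13q − 8 = −11q + 10 ⇒ q = 3/4.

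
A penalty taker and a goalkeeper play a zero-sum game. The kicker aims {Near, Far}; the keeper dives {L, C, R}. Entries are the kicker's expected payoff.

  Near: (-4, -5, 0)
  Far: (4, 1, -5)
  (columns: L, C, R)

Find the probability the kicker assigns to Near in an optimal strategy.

Row minima: Near → -5, Far → -5; maximin = -5.
Column maxima: L → 4, C → 1, R → 0; minimax = 0.
-5 ≠ 0, so there is no saddle point; optimal play is mixed.
L is strictly dominated by C (it gives the kicker strictly more in every row), so the keeper never plays it.
On the remaining 2×2 (Near, Far vs C, R):
Let the kicker play Near with probability p. Expected payoff against C: (-5)p + 1(1−p) = −6p + 1; against R: 0p + (-5)(1−p) = 5p − 5.
Setting these equal: −6p + 1 = 5p − 5 ⇒ −11p = -6 ⇒ p = 6/11, and the value is (-6)·(6/11) + 1 = -25/11.
For the keeper: with q = P(C), equating Near's and Far's payoffs gives −5q = 6q − 5 ⇒ q = 5/11.

6/11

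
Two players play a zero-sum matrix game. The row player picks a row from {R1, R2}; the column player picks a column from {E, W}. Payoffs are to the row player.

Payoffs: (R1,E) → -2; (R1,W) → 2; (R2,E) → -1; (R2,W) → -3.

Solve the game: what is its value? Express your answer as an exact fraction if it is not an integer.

-4/3

Row minima: R1 → -2, R2 → -3; maximin = -2.
Column maxima: E → -1, W → 2; minimax = -1.
-2 ≠ -1, so there is no saddle point; optimal play is mixed.
Let the row player play R1 with probability p. Expected payoff against E: (-2)p + (-1)(1−p) = −p − 1; against W: 2p + (-3)(1−p) = 5p − 3.
Setting these equal: −p − 1 = 5p − 3 ⇒ −6p = -2 ⇒ p = 1/3, and the value is (-1)·(1/3) − 1 = -4/3.
For the column player: with q = P(E), equating R1's and R2's payoffs gives −4q + 2 = 2q − 3 ⇒ q = 5/6.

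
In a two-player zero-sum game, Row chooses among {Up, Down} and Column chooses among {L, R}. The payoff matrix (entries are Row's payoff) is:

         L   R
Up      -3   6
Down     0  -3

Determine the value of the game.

Row minima: Up → -3, Down → -3; maximin = -3.
Column maxima: L → 0, R → 6; minimax = 0.
-3 ≠ 0, so there is no saddle point; optimal play is mixed.
Let Row play Up with probability p. Expected payoff against L: (-3)p + 0(1−p) = −3p; against R: 6p + (-3)(1−p) = 9p − 3.
Setting these equal: −3p = 9p − 3 ⇒ −12p = -3 ⇒ p = 1/4, and the value is (-3)·(1/4) = -3/4.
For Column: with q = P(L), equating Up's and Down's payoffs gives −9q + 6 = 3q − 3 ⇒ q = 3/4.

-3/4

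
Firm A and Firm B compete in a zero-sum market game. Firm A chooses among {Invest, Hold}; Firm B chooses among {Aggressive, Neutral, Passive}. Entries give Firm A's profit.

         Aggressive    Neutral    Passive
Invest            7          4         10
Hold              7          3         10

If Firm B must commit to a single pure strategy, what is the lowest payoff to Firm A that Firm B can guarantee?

Column maxima: Aggressive → 7, Neutral → 4, Passive → 10.
The smallest of these is 4.

4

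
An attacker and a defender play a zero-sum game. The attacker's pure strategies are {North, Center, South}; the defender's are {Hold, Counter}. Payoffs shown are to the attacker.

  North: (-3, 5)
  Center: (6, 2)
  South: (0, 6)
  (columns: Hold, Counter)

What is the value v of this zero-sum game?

Row minima: North → -3, Center → 2, South → 0; maximin = 2.
Column maxima: Hold → 6, Counter → 6; minimax = 6.
2 ≠ 6, so there is no saddle point; optimal play is mixed.
North is strictly dominated by South, so the attacker never plays it.
On the remaining 2×2 (Center, South vs Hold, Counter):
Let the attacker play Center with probability p. Expected payoff against Hold: 6p + 0(1−p) = 6p; against Counter: 2p + 6(1−p) = −4p + 6.
Setting these equal: 6p = −4p + 6 ⇒ 10p = 6 ⇒ p = 3/5, and the value is (6)·(3/5) = 18/5.
For the defender: with q = P(Hold), equating Center's and South's payoffs gives 4q + 2 = −6q + 6 ⇒ q = 2/5.

18/5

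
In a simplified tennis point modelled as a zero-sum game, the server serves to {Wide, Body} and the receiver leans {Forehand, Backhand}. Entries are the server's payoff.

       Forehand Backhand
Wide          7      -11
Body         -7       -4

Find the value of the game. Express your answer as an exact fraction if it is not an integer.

Row minima: Wide → -11, Body → -7; maximin = -7.
Column maxima: Forehand → 7, Backhand → -4; minimax = -4.
-7 ≠ -4, so there is no saddle point; optimal play is mixed.
Let the server play Wide with probability p. Expected payoff against Forehand: 7p + (-7)(1−p) = 14p − 7; against Backhand: (-11)p + (-4)(1−p) = −7p − 4.
Setting these equal: 14p − 7 = −7p − 4 ⇒ 21p = 3 ⇒ p = 1/7, and the value is (14)·(1/7) − 7 = -5.
For the receiver: with q = P(Forehand), equating Wide's and Body's payoffs gives 18q − 11 = −3q − 4 ⇒ q = 1/3.

-5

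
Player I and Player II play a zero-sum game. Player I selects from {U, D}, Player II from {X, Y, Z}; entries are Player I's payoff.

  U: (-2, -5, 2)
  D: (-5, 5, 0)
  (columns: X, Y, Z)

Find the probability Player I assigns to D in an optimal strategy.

3/13

Row minima: U → -5, D → -5; maximin = -5.
Column maxima: X → -2, Y → 5, Z → 2; minimax = -2.
-5 ≠ -2, so there is no saddle point; optimal play is mixed.
Z is strictly dominated by X (it gives Player I strictly more in every row), so Player II never plays it.
On the remaining 2×2 (U, D vs X, Y):
Let Player I play U with probability p. Expected payoff against X: (-2)p + (-5)(1−p) = 3p − 5; against Y: (-5)p + 5(1−p) = −10p + 5.
Setting these equal: 3p − 5 = −10p + 5 ⇒ 13p = 10 ⇒ p = 10/13, and the value is (3)·(10/13) − 5 = -35/13.
For Player II: with q = P(X), equating U's and D's payoffs gives 3q − 5 = −10q + 5 ⇒ q = 10/13.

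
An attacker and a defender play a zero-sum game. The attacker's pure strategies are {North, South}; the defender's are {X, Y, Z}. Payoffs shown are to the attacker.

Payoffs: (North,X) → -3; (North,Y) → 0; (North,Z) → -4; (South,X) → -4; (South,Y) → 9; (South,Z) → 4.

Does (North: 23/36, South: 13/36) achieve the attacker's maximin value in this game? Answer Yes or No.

Against X this mix gives (23/36)·(-3) + (13/36)·(-4) = -121/36.
Against Y this mix gives (23/36)·0 + (13/36)·9 = 13/4.
Against Z this mix gives (23/36)·(-4) + (13/36)·4 = -10/9.
The defender will play X, holding the attacker to -121/36. Shifting weight toward the row that does better against X would raise this floor (the equalizing mix achieves -28/9 against both X and Z), so the proposed strategy is not optimal.

No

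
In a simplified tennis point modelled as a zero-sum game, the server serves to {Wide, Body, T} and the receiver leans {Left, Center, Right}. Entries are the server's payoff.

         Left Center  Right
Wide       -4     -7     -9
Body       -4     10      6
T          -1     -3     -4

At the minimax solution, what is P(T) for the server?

Row minima: Wide → -9, Body → -4, T → -4; maximin = -4.
Column maxima: Left → -1, Center → 10, Right → 6; minimax = -1.
-4 ≠ -1, so there is no saddle point; optimal play is mixed.
Wide is strictly dominated by T, so the server never plays it.
Center is strictly dominated by Right (it gives the server strictly more in every row), so the receiver never plays it.
On the remaining 2×2 (Body, T vs Left, Right):
Let the server play Body with probability p. Expected payoff against Left: (-4)p + (-1)(1−p) = −3p − 1; against Right: 6p + (-4)(1−p) = 10p − 4.
Setting these equal: −3p − 1 = 10p − 4 ⇒ −13p = -3 ⇒ p = 3/13, and the value is (-3)·(3/13) − 1 = -22/13.
For the receiver: with q = P(Left), equating Body's and T's payoffs gives −10q + 6 = 3q − 4 ⇒ q = 10/13.

10/13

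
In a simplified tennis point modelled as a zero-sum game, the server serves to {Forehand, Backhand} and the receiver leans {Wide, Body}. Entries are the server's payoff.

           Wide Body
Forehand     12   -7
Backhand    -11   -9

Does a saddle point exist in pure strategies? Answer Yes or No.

Row minima: Forehand → -7, Backhand → -11; maximin = -7.
Column maxima: Wide → 12, Body → -7; minimax = -7.
maximin = minimax = -7, so a saddle point exists.

Yes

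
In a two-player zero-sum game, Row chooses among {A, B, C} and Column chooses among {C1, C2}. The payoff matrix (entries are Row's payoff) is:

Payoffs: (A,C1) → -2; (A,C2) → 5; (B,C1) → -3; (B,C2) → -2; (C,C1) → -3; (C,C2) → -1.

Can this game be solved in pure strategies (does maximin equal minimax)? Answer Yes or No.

Row minima: A → -2, B → -3, C → -3; maximin = -2.
Column maxima: C1 → -2, C2 → 5; minimax = -2.
maximin = minimax = -2, so a saddle point exists.

Yes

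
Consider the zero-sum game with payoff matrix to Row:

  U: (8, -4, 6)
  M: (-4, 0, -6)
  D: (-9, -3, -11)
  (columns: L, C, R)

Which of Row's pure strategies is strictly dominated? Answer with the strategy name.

M gives a strictly higher payoff than D against every column: -4 > -9, 0 > -3, -6 > -11.
So D is strictly dominated and Row never plays it.

D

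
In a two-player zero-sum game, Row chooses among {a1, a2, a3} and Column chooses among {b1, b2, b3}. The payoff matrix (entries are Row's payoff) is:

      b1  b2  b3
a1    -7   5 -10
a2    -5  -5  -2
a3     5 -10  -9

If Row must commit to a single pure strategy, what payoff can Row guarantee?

Row minima: a1 → -10, a2 → -5, a3 → -10.
The best of these is -5.

-5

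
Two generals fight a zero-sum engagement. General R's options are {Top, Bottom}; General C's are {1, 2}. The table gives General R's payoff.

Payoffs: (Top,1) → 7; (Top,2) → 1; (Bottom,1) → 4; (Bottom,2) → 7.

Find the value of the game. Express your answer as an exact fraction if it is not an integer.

Row minima: Top → 1, Bottom → 4; maximin = 4.
Column maxima: 1 → 7, 2 → 7; minimax = 7.
4 ≠ 7, so there is no saddle point; optimal play is mixed.
Let General R play Top with probability p. Expected payoff against 1: 7p + 4(1−p) = 3p + 4; against 2: 1p + 7(1−p) = −6p + 7.
Setting these equal: 3p + 4 = −6p + 7 ⇒ 9p = 3 ⇒ p = 1/3, and the value is (3)·(1/3) + 4 = 5.
For General C: with q = P(1), equating Top's and Bottom's payoffs gives 6q + 1 = −3q + 7 ⇒ q = 2/3.

5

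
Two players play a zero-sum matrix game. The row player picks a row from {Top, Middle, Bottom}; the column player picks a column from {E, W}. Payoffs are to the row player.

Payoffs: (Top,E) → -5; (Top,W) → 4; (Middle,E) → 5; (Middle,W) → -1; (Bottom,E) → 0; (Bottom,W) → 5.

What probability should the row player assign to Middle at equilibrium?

5/11

Row minima: Top → -5, Middle → -1, Bottom → 0; maximin = 0.
Column maxima: E → 5, W → 5; minimax = 5.
0 ≠ 5, so there is no saddle point; optimal play is mixed.
Top is strictly dominated by Bottom, so the row player never plays it.
On the remaining 2×2 (Middle, Bottom vs E, W):
Let the row player play Middle with probability p. Expected payoff against E: 5p + 0(1−p) = 5p; against W: (-1)p + 5(1−p) = −6p + 5.
Setting these equal: 5p = −6p + 5 ⇒ 11p = 5 ⇒ p = 5/11, and the value is (5)·(5/11) = 25/11.
For the column player: with q = P(E), equating Middle's and Bottom's payoffs gives 6q − 1 = −5q + 5 ⇒ q = 6/11.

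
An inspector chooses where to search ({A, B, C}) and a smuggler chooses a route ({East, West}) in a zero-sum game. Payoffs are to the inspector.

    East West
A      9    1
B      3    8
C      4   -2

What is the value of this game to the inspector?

69/13

Row minima: A → 1, B → 3, C → -2; maximin = 3.
Column maxima: East → 9, West → 8; minimax = 8.
3 ≠ 8, so there is no saddle point; optimal play is mixed.
C is strictly dominated by A, so the inspector never plays it.
On the remaining 2×2 (A, B vs East, West):
Let the inspector play A with probability p. Expected payoff against East: 9p + 3(1−p) = 6p + 3; against West: 1p + 8(1−p) = −7p + 8.
Setting these equal: 6p + 3 = −7p + 8 ⇒ 13p = 5 ⇒ p = 5/13, and the value is (6)·(5/13) + 3 = 69/13.
For the smuggler: with q = P(East), equating A's and B's payoffs gives 8q + 1 = −5q + 8 ⇒ q = 7/13.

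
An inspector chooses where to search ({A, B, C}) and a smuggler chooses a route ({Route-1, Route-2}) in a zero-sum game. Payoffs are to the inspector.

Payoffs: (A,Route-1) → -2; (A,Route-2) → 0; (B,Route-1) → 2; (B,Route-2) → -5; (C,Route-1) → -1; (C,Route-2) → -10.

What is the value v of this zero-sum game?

-10/9

Row minima: A → -2, B → -5, C → -10; maximin = -2.
Column maxima: Route-1 → 2, Route-2 → 0; minimax = 0.
-2 ≠ 0, so there is no saddle point; optimal play is mixed.
C is strictly dominated by B, so the inspector never plays it.
On the remaining 2×2 (A, B vs Route-1, Route-2):
Let the inspector play A with probability p. Expected payoff against Route-1: (-2)p + 2(1−p) = −4p + 2; against Route-2: 0p + (-5)(1−p) = 5p − 5.
Setting these equal: −4p + 2 = 5p − 5 ⇒ −9p = -7 ⇒ p = 7/9, and the value is (-4)·(7/9) + 2 = -10/9.
For the smuggler: with q = P(Route-1), equating A's and B's payoffs gives −2q = 7q − 5 ⇒ q = 5/9.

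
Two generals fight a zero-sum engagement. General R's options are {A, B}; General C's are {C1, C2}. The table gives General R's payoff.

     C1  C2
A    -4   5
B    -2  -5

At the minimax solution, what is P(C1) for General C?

5/6

Row minima: A → -4, B → -5; maximin = -4.
Column maxima: C1 → -2, C2 → 5; minimax = -2.
-4 ≠ -2, so there is no saddle point; optimal play is mixed.
Let General R play A with probability p. Expected payoff against C1: (-4)p + (-2)(1−p) = −2p − 2; against C2: 5p + (-5)(1−p) = 10p − 5.
Setting these equal: −2p − 2 = 10p − 5 ⇒ −12p = -3 ⇒ p = 1/4, and the value is (-2)·(1/4) − 2 = -5/2.
For General C: with q = P(C1), equating A's and B's payoffs gives −9q + 5 = 3q − 5 ⇒ q = 5/6.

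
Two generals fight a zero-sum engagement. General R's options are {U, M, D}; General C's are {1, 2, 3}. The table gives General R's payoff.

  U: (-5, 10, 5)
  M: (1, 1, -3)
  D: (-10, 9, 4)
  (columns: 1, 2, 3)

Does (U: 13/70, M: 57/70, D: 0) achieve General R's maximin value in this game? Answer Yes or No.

No

Against 1 this mix gives (13/70)·(-5) + (57/70)·1 = -4/35.
Against 2 this mix gives (13/70)·10 + (57/70)·1 = 187/70.
Against 3 this mix gives (13/70)·5 + (57/70)·(-3) = -53/35.
General C will play 3, holding General R to -53/35. Shifting weight toward the row that does better against 3 would raise this floor (the equalizing mix achieves -5/7 against both 3 and 1), so the proposed strategy is not optimal.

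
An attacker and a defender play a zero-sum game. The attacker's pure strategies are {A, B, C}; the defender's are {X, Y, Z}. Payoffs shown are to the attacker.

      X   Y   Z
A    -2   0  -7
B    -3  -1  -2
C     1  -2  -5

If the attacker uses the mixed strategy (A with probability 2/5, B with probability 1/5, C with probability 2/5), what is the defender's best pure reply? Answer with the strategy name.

If the defender plays X, the attacker's expected payoff is (2/5)·(-2) + (1/5)·(-3) + (2/5)·1 = -1.
If the defender plays Y, the attacker's expected payoff is (2/5)·0 + (1/5)·(-1) + (2/5)·(-2) = -1.
If the defender plays Z, the attacker's expected payoff is (2/5)·(-7) + (1/5)·(-2) + (2/5)·(-5) = -26/5.
The defender minimizes the attacker's payoff; the smallest is -26/5, so the best response is Z.

Z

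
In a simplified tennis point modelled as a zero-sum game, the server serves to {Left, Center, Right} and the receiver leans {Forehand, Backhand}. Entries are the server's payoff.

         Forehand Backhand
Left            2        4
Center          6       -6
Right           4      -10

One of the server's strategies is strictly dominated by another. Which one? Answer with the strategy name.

Center gives a strictly higher payoff than Right against every column: 6 > 4, -6 > -10.
So Right is strictly dominated and the server never plays it.

Right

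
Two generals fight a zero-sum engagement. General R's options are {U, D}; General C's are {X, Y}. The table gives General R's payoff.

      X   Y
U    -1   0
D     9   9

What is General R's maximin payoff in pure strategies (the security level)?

9

Row minima: U → -1, D → 9.
The best of these is 9.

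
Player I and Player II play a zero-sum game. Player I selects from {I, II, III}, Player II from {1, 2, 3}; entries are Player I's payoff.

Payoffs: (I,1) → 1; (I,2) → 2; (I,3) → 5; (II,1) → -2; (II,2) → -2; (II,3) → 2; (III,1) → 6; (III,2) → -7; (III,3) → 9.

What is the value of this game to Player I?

Row minima: I → 1, II → -2, III → -7; maximin = 1.
Column maxima: 1 → 6, 2 → 2, 3 → 9; minimax = 2.
1 ≠ 2, so there is no saddle point; optimal play is mixed.
II is strictly dominated by I, so Player I never plays it.
3 is strictly dominated by 1 (it gives Player I strictly more in every row), so Player II never plays it.
On the remaining 2×2 (I, III vs 1, 2):
Let Player I play I with probability p. Expected payoff against 1: 1p + 6(1−p) = −5p + 6; against 2: 2p + (-7)(1−p) = 9p − 7.
Setting these equal: −5p + 6 = 9p − 7 ⇒ −14p = -13 ⇒ p = 13/14, and the value is (-5)·(13/14) + 6 = 19/14.
For Player II: with q = P(1), equating I's and III's payoffs gives −q + 2 = 13q − 7 ⇒ q = 9/14.

19/14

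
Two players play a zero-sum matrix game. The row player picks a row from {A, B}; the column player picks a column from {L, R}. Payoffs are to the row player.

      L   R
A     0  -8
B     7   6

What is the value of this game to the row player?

Row minima: A → -8, B → 6; maximin = 6.
Column maxima: L → 7, R → 6; minimax = 6.
Since maximin = minimax = 6, there is a saddle point and the value is 6.

6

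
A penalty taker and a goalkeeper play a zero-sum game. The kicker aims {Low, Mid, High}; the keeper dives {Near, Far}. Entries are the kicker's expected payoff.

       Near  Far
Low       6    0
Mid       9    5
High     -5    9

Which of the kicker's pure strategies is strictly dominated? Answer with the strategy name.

Mid gives a strictly higher payoff than Low against every column: 9 > 6, 5 > 0.
So Low is strictly dominated and the kicker never plays it.

Low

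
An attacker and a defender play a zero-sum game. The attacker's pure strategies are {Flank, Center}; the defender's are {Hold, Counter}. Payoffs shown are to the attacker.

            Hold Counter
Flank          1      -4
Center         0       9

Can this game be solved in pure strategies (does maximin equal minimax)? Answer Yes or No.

Row minima: Flank → -4, Center → 0; maximin = 0.
Column maxima: Hold → 1, Counter → 9; minimax = 1.
0 ≠ 1, so no pure-strategy equilibrium exists.

No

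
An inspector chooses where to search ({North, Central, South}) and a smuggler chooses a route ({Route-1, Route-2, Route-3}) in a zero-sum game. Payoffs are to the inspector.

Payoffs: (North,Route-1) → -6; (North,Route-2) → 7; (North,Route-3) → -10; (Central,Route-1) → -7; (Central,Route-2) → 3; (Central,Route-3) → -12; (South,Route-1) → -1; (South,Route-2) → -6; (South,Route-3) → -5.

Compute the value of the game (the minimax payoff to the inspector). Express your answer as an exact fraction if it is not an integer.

Row minima: North → -10, Central → -12, South → -6; maximin = -6.
Column maxima: Route-1 → -1, Route-2 → 7, Route-3 → -5; minimax = -5.
-6 ≠ -5, so there is no saddle point; optimal play is mixed.
Central is strictly dominated by North, so the inspector never plays it.
Route-1 is strictly dominated by Route-3 (it gives the inspector strictly more in every row), so the smuggler never plays it.
On the remaining 2×2 (North, South vs Route-2, Route-3):
Let the inspector play North with probability p. Expected payoff against Route-2: 7p + (-6)(1−p) = 13p − 6; against Route-3: (-10)p + (-5)(1−p) = −5p − 5.
Setting these equal: 13p − 6 = −5p − 5 ⇒ 18p = 1 ⇒ p = 1/18, and the value is (13)·(1/18) − 6 = -95/18.
For the smuggler: with q = P(Route-2), equating North's and South's payoffs gives 17q − 10 = −q − 5 ⇒ q = 5/18.

-95/18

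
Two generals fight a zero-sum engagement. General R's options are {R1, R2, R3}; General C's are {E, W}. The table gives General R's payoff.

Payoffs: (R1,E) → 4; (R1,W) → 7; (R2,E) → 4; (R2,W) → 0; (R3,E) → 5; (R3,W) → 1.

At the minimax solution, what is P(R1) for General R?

Row minima: R1 → 4, R2 → 0, R3 → 1; maximin = 4.
Column maxima: E → 5, W → 7; minimax = 5.
4 ≠ 5, so there is no saddle point; optimal play is mixed.
R2 is strictly dominated by R3, so General R never plays it.
On the remaining 2×2 (R1, R3 vs E, W):
Let General R play R1 with probability p. Expected payoff against E: 4p + 5(1−p) = −p + 5; against W: 7p + 1(1−p) = 6p + 1.
Setting these equal: −p + 5 = 6p + 1 ⇒ −7p = -4 ⇒ p = 4/7, and the value is (-1)·(4/7) + 5 = 31/7.
For General C: with q = P(E), equating R1's and R3's payoffs gives −3q + 7 = 4q + 1 ⇒ q = 6/7.

4/7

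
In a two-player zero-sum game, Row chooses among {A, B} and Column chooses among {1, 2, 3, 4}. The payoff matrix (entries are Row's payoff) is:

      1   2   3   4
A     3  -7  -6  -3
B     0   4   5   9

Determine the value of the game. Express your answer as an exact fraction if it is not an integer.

Row minima: A → -7, B → 0; maximin = 0.
Column maxima: 1 → 3, 2 → 4, 3 → 5, 4 → 9; minimax = 3.
0 ≠ 3, so there is no saddle point; optimal play is mixed.
3 is strictly dominated by 2 (it gives Row strictly more in every row), so Column never plays it.
4 is strictly dominated by 2 (it gives Row strictly more in every row), so Column never plays it.
On the remaining 2×2 (A, B vs 1, 2):
Let Row play A with probability p. Expected payoff against 1: 3p + 0(1−p) = 3p; against 2: (-7)p + 4(1−p) = −11p + 4.
Setting these equal: 3p = −11p + 4 ⇒ 14p = 4 ⇒ p = 2/7, and the value is (3)·(2/7) = 6/7.
For Column: with q = P(1), equating A's and B's payoffs gives 10q − 7 = −4q + 4 ⇒ q = 11/14.

6/7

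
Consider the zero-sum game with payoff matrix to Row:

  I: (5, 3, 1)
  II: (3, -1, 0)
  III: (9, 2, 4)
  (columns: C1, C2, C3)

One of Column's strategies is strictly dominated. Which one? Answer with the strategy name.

C2 holds Row's payoff strictly below C1 in every row: 3 < 5, -1 < 3, 2 < 9.
So C1 is strictly dominated for Column.

C1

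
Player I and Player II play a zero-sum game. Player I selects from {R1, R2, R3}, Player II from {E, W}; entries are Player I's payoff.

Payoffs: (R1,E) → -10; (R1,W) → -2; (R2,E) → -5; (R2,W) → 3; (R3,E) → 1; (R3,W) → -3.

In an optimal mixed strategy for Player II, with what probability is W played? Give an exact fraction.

Row minima: R1 → -10, R2 → -5, R3 → -3; maximin = -3.
Column maxima: E → 1, W → 3; minimax = 1.
-3 ≠ 1, so there is no saddle point; optimal play is mixed.
R1 is strictly dominated by R2, so Player I never plays it.
On the remaining 2×2 (R2, R3 vs E, W):
Let Player I play R2 with probability p. Expected payoff against E: (-5)p + 1(1−p) = −6p + 1; against W: 3p + (-3)(1−p) = 6p − 3.
Setting these equal: −6p + 1 = 6p − 3 ⇒ −12p = -4 ⇒ p = 1/3, and the value is (-6)·(1/3) + 1 = -1.
For Player II: with q = P(E), equating R2's and R3's payoffs gives −8q + 3 = 4q − 3 ⇒ q = 1/2.

1/2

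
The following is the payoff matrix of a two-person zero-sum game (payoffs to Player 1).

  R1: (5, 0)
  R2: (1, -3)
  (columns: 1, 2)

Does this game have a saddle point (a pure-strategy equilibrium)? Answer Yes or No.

Yes

Row minima: R1 → 0, R2 → -3; maximin = 0.
Column maxima: 1 → 5, 2 → 0; minimax = 0.
maximin = minimax = 0, so a saddle point exists.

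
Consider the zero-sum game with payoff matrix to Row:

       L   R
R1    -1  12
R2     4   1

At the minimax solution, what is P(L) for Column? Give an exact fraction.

Row minima: R1 → -1, R2 → 1; maximin = 1.
Column maxima: L → 4, R → 12; minimax = 4.
1 ≠ 4, so there is no saddle point; optimal play is mixed.
Let Row play R1 with probability p. Expected payoff against L: (-1)p + 4(1−p) = −5p + 4; against R: 12p + 1(1−p) = 11p + 1.
Setting these equal: −5p + 4 = 11p + 1 ⇒ −16p = -3 ⇒ p = 3/16, and the value is (-5)·(3/16) + 4 = 49/16.
For Column: with q = P(L), equating R1's and R2's payoffs gives −13q + 12 = 3q + 1 ⇒ q = 11/16.

11/16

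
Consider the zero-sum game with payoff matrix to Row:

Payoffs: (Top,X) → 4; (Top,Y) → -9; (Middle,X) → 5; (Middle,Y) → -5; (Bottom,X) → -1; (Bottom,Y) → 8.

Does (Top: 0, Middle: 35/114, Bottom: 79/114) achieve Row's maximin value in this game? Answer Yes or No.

Against X this mix gives (35/114)·5 + (79/114)·(-1) = 16/19.
Against Y this mix gives (35/114)·(-5) + (79/114)·8 = 457/114.
Column will play X, holding Row to 16/19. Shifting weight toward the row that does better against X would raise this floor (the equalizing mix achieves 35/19 against both X and Y), so the proposed strategy is not optimal.

No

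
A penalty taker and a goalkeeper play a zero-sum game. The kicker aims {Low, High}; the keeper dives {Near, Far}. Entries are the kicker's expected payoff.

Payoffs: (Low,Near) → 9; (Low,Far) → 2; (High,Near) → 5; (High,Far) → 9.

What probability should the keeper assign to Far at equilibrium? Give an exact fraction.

Row minima: Low → 2, High → 5; maximin = 5.
Column maxima: Near → 9, Far → 9; minimax = 9.
5 ≠ 9, so there is no saddle point; optimal play is mixed.
Let the kicker play Low with probability p. Expected payoff against Near: 9p + 5(1−p) = 4p + 5; against Far: 2p + 9(1−p) = −7p + 9.
Setting these equal: 4p + 5 = −7p + 9 ⇒ 11p = 4 ⇒ p = 4/11, and the value is (4)·(4/11) + 5 = 71/11.
For the keeper: with q = P(Near), equating Low's and High's payoffs gives 7q + 2 = −4q + 9 ⇒ q = 7/11.

4/11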